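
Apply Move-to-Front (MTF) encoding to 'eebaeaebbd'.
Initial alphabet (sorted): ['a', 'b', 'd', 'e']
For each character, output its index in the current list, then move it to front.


MTF encoding:
'e': index 3 in ['a', 'b', 'd', 'e'] -> ['e', 'a', 'b', 'd']
'e': index 0 in ['e', 'a', 'b', 'd'] -> ['e', 'a', 'b', 'd']
'b': index 2 in ['e', 'a', 'b', 'd'] -> ['b', 'e', 'a', 'd']
'a': index 2 in ['b', 'e', 'a', 'd'] -> ['a', 'b', 'e', 'd']
'e': index 2 in ['a', 'b', 'e', 'd'] -> ['e', 'a', 'b', 'd']
'a': index 1 in ['e', 'a', 'b', 'd'] -> ['a', 'e', 'b', 'd']
'e': index 1 in ['a', 'e', 'b', 'd'] -> ['e', 'a', 'b', 'd']
'b': index 2 in ['e', 'a', 'b', 'd'] -> ['b', 'e', 'a', 'd']
'b': index 0 in ['b', 'e', 'a', 'd'] -> ['b', 'e', 'a', 'd']
'd': index 3 in ['b', 'e', 'a', 'd'] -> ['d', 'b', 'e', 'a']


Output: [3, 0, 2, 2, 2, 1, 1, 2, 0, 3]


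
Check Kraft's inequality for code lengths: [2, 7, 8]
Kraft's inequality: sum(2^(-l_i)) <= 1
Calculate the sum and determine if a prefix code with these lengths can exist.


Sum = 2^(-2) + 2^(-7) + 2^(-8)
    = 0.25 + 0.0078125 + 0.00390625
    = 67/256 = 0.26171875
Since 0.26171875 <= 1, Kraft's inequality IS satisfied.
A prefix code with these lengths CAN exist.

Kraft sum = 0.26171875. Satisfied.


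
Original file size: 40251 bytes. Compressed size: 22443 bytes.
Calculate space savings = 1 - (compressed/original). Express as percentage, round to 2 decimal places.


ratio = compressed/original = 22443/40251 = 0.557576
savings = 1 - ratio = 1 - 0.557576 = 0.442424
as a percentage: 0.442424 * 100 = 44.24%

Space savings = 1 - 22443/40251 = 44.24%


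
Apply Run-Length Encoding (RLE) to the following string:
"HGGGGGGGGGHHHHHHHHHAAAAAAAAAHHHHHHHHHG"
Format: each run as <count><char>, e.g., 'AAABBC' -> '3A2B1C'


Scanning runs left to right:
  i=0: run of 'H' x 1 -> '1H'
  i=1: run of 'G' x 9 -> '9G'
  i=10: run of 'H' x 9 -> '9H'
  i=19: run of 'A' x 9 -> '9A'
  i=28: run of 'H' x 9 -> '9H'
  i=37: run of 'G' x 1 -> '1G'

RLE = 1H9G9H9A9H1G


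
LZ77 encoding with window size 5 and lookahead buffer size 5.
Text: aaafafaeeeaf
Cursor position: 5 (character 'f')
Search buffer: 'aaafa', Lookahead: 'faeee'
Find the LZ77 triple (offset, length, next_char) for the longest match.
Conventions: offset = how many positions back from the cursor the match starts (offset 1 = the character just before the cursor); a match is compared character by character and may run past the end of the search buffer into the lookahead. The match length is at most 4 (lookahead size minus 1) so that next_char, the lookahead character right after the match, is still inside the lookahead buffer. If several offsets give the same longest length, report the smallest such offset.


Try each offset into the search buffer:
  offset=1 (pos 4, char 'a'): match length 0
  offset=2 (pos 3, char 'f'): match length 2
  offset=3 (pos 2, char 'a'): match length 0
  offset=4 (pos 1, char 'a'): match length 0
  offset=5 (pos 0, char 'a'): match length 0
Longest match has length 2 at offset 2.
next_char = character at position 5 + 2 = 7 -> 'e'

Best match: offset=2, length=2 (matching 'fa' starting at position 3)
LZ77 triple: (2, 2, 'e')


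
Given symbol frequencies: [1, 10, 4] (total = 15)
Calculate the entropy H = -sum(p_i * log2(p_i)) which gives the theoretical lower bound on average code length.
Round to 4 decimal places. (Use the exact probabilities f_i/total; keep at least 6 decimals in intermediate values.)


Per-symbol terms -p_i * log2(p_i) with p_i = f_i/15:
  p = 1/15 = 0.066667: log2(p) = -3.906891, -p*log2(p) = 0.260459
  p = 10/15 = 0.666667: log2(p) = -0.584963, -p*log2(p) = 0.389975
  p = 4/15 = 0.266667: log2(p) = -1.906891, -p*log2(p) = 0.508504
H = 0.260459 + 0.389975 + 0.508504 = 1.158938

H = 1.1589 bits/symbol


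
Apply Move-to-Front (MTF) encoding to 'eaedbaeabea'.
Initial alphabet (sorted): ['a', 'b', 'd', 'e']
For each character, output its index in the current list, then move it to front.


MTF encoding:
'e': index 3 in ['a', 'b', 'd', 'e'] -> ['e', 'a', 'b', 'd']
'a': index 1 in ['e', 'a', 'b', 'd'] -> ['a', 'e', 'b', 'd']
'e': index 1 in ['a', 'e', 'b', 'd'] -> ['e', 'a', 'b', 'd']
'd': index 3 in ['e', 'a', 'b', 'd'] -> ['d', 'e', 'a', 'b']
'b': index 3 in ['d', 'e', 'a', 'b'] -> ['b', 'd', 'e', 'a']
'a': index 3 in ['b', 'd', 'e', 'a'] -> ['a', 'b', 'd', 'e']
'e': index 3 in ['a', 'b', 'd', 'e'] -> ['e', 'a', 'b', 'd']
'a': index 1 in ['e', 'a', 'b', 'd'] -> ['a', 'e', 'b', 'd']
'b': index 2 in ['a', 'e', 'b', 'd'] -> ['b', 'a', 'e', 'd']
'e': index 2 in ['b', 'a', 'e', 'd'] -> ['e', 'b', 'a', 'd']
'a': index 2 in ['e', 'b', 'a', 'd'] -> ['a', 'e', 'b', 'd']


Output: [3, 1, 1, 3, 3, 3, 3, 1, 2, 2, 2]


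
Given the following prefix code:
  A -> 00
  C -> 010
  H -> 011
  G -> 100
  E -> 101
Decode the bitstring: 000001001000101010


Decoding step by step:
Bits 00 -> A
Bits 00 -> A
Bits 010 -> C
Bits 010 -> C
Bits 00 -> A
Bits 101 -> E
Bits 010 -> C


Decoded message: AACCAEC


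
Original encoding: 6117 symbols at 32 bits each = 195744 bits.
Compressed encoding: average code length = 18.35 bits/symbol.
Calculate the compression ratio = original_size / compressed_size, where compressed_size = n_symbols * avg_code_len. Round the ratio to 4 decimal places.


original_size = n_symbols * orig_bits = 6117 * 32 = 195744 bits
compressed_size = n_symbols * avg_code_len = 6117 * 18.35 = 112246.95 bits
ratio = original_size / compressed_size = 195744 / 112246.95 = 1.7439

Compression ratio = 1.7439


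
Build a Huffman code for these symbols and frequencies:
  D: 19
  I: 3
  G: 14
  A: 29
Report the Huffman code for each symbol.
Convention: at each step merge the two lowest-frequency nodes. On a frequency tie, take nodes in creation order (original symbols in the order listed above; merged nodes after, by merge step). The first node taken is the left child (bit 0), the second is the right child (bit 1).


Huffman tree construction:
Step 1: Merge I(3) + G(14) = 17
Step 2: Merge (I+G)(17) + D(19) = 36
Step 3: Merge A(29) + ((I+G)+D)(36) = 65
Read each symbol's code off the tree from the root (left child = 0, right child = 1).

Codes:
  D: 11 (length 2)
  I: 100 (length 3)
  G: 101 (length 3)
  A: 0 (length 1)
Average code length: 118/65 = 1.8154 bits/symbol


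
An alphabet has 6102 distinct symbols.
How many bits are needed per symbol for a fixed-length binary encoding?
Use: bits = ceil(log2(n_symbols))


log2(6102) = 12.5751
Bracket: 2^12 = 4096 < 6102 <= 2^13 = 8192
So ceil(log2(6102)) = 13

bits = ceil(log2(6102)) = ceil(12.5751) = 13 bits


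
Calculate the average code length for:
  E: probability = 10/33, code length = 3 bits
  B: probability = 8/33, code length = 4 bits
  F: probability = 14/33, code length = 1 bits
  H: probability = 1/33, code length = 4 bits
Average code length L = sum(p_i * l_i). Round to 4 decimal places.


Weighted contributions p_i * l_i:
  E: (10/33) * 3 = 30/33
  B: (8/33) * 4 = 32/33
  F: (14/33) * 1 = 14/33
  H: (1/33) * 4 = 4/33
Sum = (30 + 32 + 14 + 4)/33 = 80/33

L = 80/33 = 2.4242 bits/symbol


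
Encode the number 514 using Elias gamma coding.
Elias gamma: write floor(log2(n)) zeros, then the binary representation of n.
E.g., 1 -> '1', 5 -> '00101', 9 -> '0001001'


num_bits = floor(log2(514)) + 1 = 10
leading_zeros = num_bits - 1 = 9
binary(514) = 1000000010

Elias gamma(514) = '000000000' + '1000000010' = 0000000001000000010 (19 bits)


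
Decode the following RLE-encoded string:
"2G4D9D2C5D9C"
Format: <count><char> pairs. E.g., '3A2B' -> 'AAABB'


Expanding each <count><char> pair:
  2G -> 'GG'
  4D -> 'DDDD'
  9D -> 'DDDDDDDDD'
  2C -> 'CC'
  5D -> 'DDDDD'
  9C -> 'CCCCCCCCC'

Decoded = GGDDDDDDDDDDDDDCCDDDDDCCCCCCCCC


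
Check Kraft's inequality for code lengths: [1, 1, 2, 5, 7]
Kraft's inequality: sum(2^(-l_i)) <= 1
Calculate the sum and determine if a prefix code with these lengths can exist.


Sum = 2^(-1) + 2^(-1) + 2^(-2) + 2^(-5) + 2^(-7)
    = 0.5 + 0.5 + 0.25 + 0.03125 + 0.0078125
    = 165/128 = 1.2890625
Since 1.2890625 > 1, Kraft's inequality is NOT satisfied.
A prefix code with these lengths CANNOT exist.

Kraft sum = 1.2890625. Not satisfied.


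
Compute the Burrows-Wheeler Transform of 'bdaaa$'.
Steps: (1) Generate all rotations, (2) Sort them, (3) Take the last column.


Rotations (sorted):
  0: $bdaaa -> last char: a
  1: a$bdaa -> last char: a
  2: aa$bda -> last char: a
  3: aaa$bd -> last char: d
  4: bdaaa$ -> last char: $
  5: daaa$b -> last char: b


BWT = aaad$b


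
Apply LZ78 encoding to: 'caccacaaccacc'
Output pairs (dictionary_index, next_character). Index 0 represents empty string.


LZ78 encoding steps:
Dictionary: {0: ''}
Step 1: w='' (idx 0), next='c' -> output (0, 'c'), add 'c' as idx 1
Step 2: w='' (idx 0), next='a' -> output (0, 'a'), add 'a' as idx 2
Step 3: w='c' (idx 1), next='c' -> output (1, 'c'), add 'cc' as idx 3
Step 4: w='a' (idx 2), next='c' -> output (2, 'c'), add 'ac' as idx 4
Step 5: w='a' (idx 2), next='a' -> output (2, 'a'), add 'aa' as idx 5
Step 6: w='cc' (idx 3), next='a' -> output (3, 'a'), add 'cca' as idx 6
Step 7: w='cc' (idx 3), end of input -> output (3, '')


Encoded: [(0, 'c'), (0, 'a'), (1, 'c'), (2, 'c'), (2, 'a'), (3, 'a'), (3, '')]


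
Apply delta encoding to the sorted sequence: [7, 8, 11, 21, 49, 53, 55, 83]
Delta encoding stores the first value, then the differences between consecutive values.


First value: 7
Deltas:
  8 - 7 = 1
  11 - 8 = 3
  21 - 11 = 10
  49 - 21 = 28
  53 - 49 = 4
  55 - 53 = 2
  83 - 55 = 28


Delta encoded: [7, 1, 3, 10, 28, 4, 2, 28]


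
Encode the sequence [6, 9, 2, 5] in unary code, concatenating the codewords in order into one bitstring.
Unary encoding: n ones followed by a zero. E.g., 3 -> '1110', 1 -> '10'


Encode each number as n ones followed by a terminating 0:
  6 -> 1111110 (7 bits)
  9 -> 1111111110 (10 bits)
  2 -> 110 (3 bits)
  5 -> 111110 (6 bits)
Total length = 7 + 10 + 3 + 6 = 26 bits.

Unary([6, 9, 2, 5]) = 11111101111111110110111110 (26 bits)


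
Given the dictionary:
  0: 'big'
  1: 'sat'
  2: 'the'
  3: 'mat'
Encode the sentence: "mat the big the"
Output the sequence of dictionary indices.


Look up each word in the dictionary:
  'mat' -> 3
  'the' -> 2
  'big' -> 0
  'the' -> 2

Encoded: [3, 2, 0, 2]


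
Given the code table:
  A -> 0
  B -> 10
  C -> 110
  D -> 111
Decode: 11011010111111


Decoding:
110 -> C
110 -> C
10 -> B
111 -> D
111 -> D


Result: CCBDD


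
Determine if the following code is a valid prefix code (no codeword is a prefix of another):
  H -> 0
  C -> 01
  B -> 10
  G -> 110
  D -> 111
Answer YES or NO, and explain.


Checking each pair (does one codeword prefix another?):
  H='0' vs C='01': prefix -- VIOLATION

NO -- this is NOT a valid prefix code. H (0) is a prefix of C (01).


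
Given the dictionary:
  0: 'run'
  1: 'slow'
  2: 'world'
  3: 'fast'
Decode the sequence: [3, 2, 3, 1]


Look up each index in the dictionary:
  3 -> 'fast'
  2 -> 'world'
  3 -> 'fast'
  1 -> 'slow'

Decoded: "fast world fast slow"


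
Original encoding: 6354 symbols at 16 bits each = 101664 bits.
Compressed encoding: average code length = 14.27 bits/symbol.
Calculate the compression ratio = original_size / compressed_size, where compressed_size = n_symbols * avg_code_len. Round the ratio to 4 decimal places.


original_size = n_symbols * orig_bits = 6354 * 16 = 101664 bits
compressed_size = n_symbols * avg_code_len = 6354 * 14.27 = 90671.58 bits
ratio = original_size / compressed_size = 101664 / 90671.58 = 1.1212

Compression ratio = 1.1212


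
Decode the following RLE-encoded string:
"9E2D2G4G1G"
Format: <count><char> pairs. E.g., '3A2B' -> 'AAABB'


Expanding each <count><char> pair:
  9E -> 'EEEEEEEEE'
  2D -> 'DD'
  2G -> 'GG'
  4G -> 'GGGG'
  1G -> 'G'

Decoded = EEEEEEEEEDDGGGGGGG


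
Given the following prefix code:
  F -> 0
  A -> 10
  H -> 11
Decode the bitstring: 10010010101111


Decoding step by step:
Bits 10 -> A
Bits 0 -> F
Bits 10 -> A
Bits 0 -> F
Bits 10 -> A
Bits 10 -> A
Bits 11 -> H
Bits 11 -> H


Decoded message: AFAFAAHH


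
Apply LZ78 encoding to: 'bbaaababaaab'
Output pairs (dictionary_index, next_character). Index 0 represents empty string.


LZ78 encoding steps:
Dictionary: {0: ''}
Step 1: w='' (idx 0), next='b' -> output (0, 'b'), add 'b' as idx 1
Step 2: w='b' (idx 1), next='a' -> output (1, 'a'), add 'ba' as idx 2
Step 3: w='' (idx 0), next='a' -> output (0, 'a'), add 'a' as idx 3
Step 4: w='a' (idx 3), next='b' -> output (3, 'b'), add 'ab' as idx 4
Step 5: w='ab' (idx 4), next='a' -> output (4, 'a'), add 'aba' as idx 5
Step 6: w='a' (idx 3), next='a' -> output (3, 'a'), add 'aa' as idx 6
Step 7: w='b' (idx 1), end of input -> output (1, '')


Encoded: [(0, 'b'), (1, 'a'), (0, 'a'), (3, 'b'), (4, 'a'), (3, 'a'), (1, '')]


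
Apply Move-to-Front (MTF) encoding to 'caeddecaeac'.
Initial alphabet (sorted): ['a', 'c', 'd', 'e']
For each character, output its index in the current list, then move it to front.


MTF encoding:
'c': index 1 in ['a', 'c', 'd', 'e'] -> ['c', 'a', 'd', 'e']
'a': index 1 in ['c', 'a', 'd', 'e'] -> ['a', 'c', 'd', 'e']
'e': index 3 in ['a', 'c', 'd', 'e'] -> ['e', 'a', 'c', 'd']
'd': index 3 in ['e', 'a', 'c', 'd'] -> ['d', 'e', 'a', 'c']
'd': index 0 in ['d', 'e', 'a', 'c'] -> ['d', 'e', 'a', 'c']
'e': index 1 in ['d', 'e', 'a', 'c'] -> ['e', 'd', 'a', 'c']
'c': index 3 in ['e', 'd', 'a', 'c'] -> ['c', 'e', 'd', 'a']
'a': index 3 in ['c', 'e', 'd', 'a'] -> ['a', 'c', 'e', 'd']
'e': index 2 in ['a', 'c', 'e', 'd'] -> ['e', 'a', 'c', 'd']
'a': index 1 in ['e', 'a', 'c', 'd'] -> ['a', 'e', 'c', 'd']
'c': index 2 in ['a', 'e', 'c', 'd'] -> ['c', 'a', 'e', 'd']


Output: [1, 1, 3, 3, 0, 1, 3, 3, 2, 1, 2]


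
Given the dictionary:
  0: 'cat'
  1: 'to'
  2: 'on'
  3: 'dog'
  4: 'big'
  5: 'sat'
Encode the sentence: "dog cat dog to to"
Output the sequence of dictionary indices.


Look up each word in the dictionary:
  'dog' -> 3
  'cat' -> 0
  'dog' -> 3
  'to' -> 1
  'to' -> 1

Encoded: [3, 0, 3, 1, 1]


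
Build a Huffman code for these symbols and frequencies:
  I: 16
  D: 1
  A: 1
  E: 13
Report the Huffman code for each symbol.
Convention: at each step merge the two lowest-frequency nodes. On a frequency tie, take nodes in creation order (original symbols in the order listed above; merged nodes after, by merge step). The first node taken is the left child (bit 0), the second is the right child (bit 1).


Huffman tree construction:
Step 1: Merge D(1) + A(1) = 2
Step 2: Merge (D+A)(2) + E(13) = 15
Step 3: Merge ((D+A)+E)(15) + I(16) = 31
Read each symbol's code off the tree from the root (left child = 0, right child = 1).

Codes:
  I: 1 (length 1)
  D: 000 (length 3)
  A: 001 (length 3)
  E: 01 (length 2)
Average code length: 48/31 = 1.5484 bits/symbol


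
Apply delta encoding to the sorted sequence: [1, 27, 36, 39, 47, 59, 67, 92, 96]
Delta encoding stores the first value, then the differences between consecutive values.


First value: 1
Deltas:
  27 - 1 = 26
  36 - 27 = 9
  39 - 36 = 3
  47 - 39 = 8
  59 - 47 = 12
  67 - 59 = 8
  92 - 67 = 25
  96 - 92 = 4


Delta encoded: [1, 26, 9, 3, 8, 12, 8, 25, 4]


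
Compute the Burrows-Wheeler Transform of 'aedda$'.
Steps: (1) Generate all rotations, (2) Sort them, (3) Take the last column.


Rotations (sorted):
  0: $aedda -> last char: a
  1: a$aedd -> last char: d
  2: aedda$ -> last char: $
  3: da$aed -> last char: d
  4: dda$ae -> last char: e
  5: edda$a -> last char: a


BWT = ad$dea


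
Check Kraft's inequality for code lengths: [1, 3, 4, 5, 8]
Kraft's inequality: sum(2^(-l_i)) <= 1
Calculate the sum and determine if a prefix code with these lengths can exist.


Sum = 2^(-1) + 2^(-3) + 2^(-4) + 2^(-5) + 2^(-8)
    = 0.5 + 0.125 + 0.0625 + 0.03125 + 0.00390625
    = 185/256 = 0.72265625
Since 0.72265625 <= 1, Kraft's inequality IS satisfied.
A prefix code with these lengths CAN exist.

Kraft sum = 0.72265625. Satisfied.


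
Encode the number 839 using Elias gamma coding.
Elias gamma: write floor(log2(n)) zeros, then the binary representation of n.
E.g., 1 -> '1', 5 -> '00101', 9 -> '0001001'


num_bits = floor(log2(839)) + 1 = 10
leading_zeros = num_bits - 1 = 9
binary(839) = 1101000111

Elias gamma(839) = '000000000' + '1101000111' = 0000000001101000111 (19 bits)


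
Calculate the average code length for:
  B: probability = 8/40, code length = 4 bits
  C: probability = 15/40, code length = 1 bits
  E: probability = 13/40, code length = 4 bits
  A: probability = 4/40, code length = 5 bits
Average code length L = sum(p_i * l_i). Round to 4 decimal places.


Weighted contributions p_i * l_i:
  B: (8/40) * 4 = 32/40
  C: (15/40) * 1 = 15/40
  E: (13/40) * 4 = 52/40
  A: (4/40) * 5 = 20/40
Sum = (32 + 15 + 52 + 20)/40 = 119/40

L = 119/40 = 2.9750 bits/symbol


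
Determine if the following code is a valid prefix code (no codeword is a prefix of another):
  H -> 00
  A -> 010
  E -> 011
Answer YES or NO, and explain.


Checking each pair (does one codeword prefix another?):
  H='00' vs A='010': no prefix
  H='00' vs E='011': no prefix
  A='010' vs H='00': no prefix
  A='010' vs E='011': no prefix
  E='011' vs H='00': no prefix
  E='011' vs A='010': no prefix
No violation found over all pairs.

YES -- this is a valid prefix code. No codeword is a prefix of any other codeword.


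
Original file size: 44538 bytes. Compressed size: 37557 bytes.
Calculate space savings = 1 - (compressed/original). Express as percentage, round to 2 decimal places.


ratio = compressed/original = 37557/44538 = 0.843257
savings = 1 - ratio = 1 - 0.843257 = 0.156743
as a percentage: 0.156743 * 100 = 15.67%

Space savings = 1 - 37557/44538 = 15.67%


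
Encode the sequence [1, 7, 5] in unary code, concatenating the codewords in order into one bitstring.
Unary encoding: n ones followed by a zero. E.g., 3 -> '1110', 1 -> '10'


Encode each number as n ones followed by a terminating 0:
  1 -> 10 (2 bits)
  7 -> 11111110 (8 bits)
  5 -> 111110 (6 bits)
Total length = 2 + 8 + 6 = 16 bits.

Unary([1, 7, 5]) = 1011111110111110 (16 bits)


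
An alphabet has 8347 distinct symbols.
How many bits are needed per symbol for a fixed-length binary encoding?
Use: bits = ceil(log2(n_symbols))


log2(8347) = 13.027
Bracket: 2^13 = 8192 < 8347 <= 2^14 = 16384
So ceil(log2(8347)) = 14

bits = ceil(log2(8347)) = ceil(13.027) = 14 bits


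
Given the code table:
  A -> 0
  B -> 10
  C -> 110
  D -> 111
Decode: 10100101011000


Decoding:
10 -> B
10 -> B
0 -> A
10 -> B
10 -> B
110 -> C
0 -> A
0 -> A


Result: BBABBCAA


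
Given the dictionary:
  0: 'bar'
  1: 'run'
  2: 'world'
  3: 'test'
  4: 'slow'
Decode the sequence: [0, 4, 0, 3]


Look up each index in the dictionary:
  0 -> 'bar'
  4 -> 'slow'
  0 -> 'bar'
  3 -> 'test'

Decoded: "bar slow bar test"


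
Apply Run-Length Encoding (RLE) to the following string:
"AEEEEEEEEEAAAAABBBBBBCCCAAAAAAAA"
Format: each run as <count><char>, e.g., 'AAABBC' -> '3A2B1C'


Scanning runs left to right:
  i=0: run of 'A' x 1 -> '1A'
  i=1: run of 'E' x 9 -> '9E'
  i=10: run of 'A' x 5 -> '5A'
  i=15: run of 'B' x 6 -> '6B'
  i=21: run of 'C' x 3 -> '3C'
  i=24: run of 'A' x 8 -> '8A'

RLE = 1A9E5A6B3C8A


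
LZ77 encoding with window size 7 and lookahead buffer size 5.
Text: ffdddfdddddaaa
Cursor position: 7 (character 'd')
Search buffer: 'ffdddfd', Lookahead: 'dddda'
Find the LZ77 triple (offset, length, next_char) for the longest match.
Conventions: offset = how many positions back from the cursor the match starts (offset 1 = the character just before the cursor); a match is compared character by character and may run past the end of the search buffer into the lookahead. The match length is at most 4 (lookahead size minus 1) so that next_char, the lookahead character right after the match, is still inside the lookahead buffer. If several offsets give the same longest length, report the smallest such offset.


Try each offset into the search buffer:
  offset=1 (pos 6, char 'd'): match length 4
  offset=2 (pos 5, char 'f'): match length 0
  offset=3 (pos 4, char 'd'): match length 1
  offset=4 (pos 3, char 'd'): match length 2
  offset=5 (pos 2, char 'd'): match length 3
  offset=6 (pos 1, char 'f'): match length 0
  offset=7 (pos 0, char 'f'): match length 0
Longest match has length 4 at offset 1.
next_char = character at position 7 + 4 = 11 -> 'a'

Best match: offset=1, length=4 (matching 'dddd' starting at position 6)
LZ77 triple: (1, 4, 'a')


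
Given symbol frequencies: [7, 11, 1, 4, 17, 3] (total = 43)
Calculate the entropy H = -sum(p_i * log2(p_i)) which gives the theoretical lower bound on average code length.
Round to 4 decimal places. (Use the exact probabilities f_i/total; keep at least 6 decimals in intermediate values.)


Per-symbol terms -p_i * log2(p_i) with p_i = f_i/43:
  p = 7/43 = 0.162791: log2(p) = -2.618910, -p*log2(p) = 0.426334
  p = 11/43 = 0.255814: log2(p) = -1.966833, -p*log2(p) = 0.503143
  p = 1/43 = 0.023256: log2(p) = -5.426265, -p*log2(p) = 0.126192
  p = 4/43 = 0.093023: log2(p) = -3.426265, -p*log2(p) = 0.318722
  p = 17/43 = 0.395349: log2(p) = -1.338802, -p*log2(p) = 0.529294
  p = 3/43 = 0.069767: log2(p) = -3.841302, -p*log2(p) = 0.267998
H = 0.426334 + 0.503143 + 0.126192 + 0.318722 + 0.529294 + 0.267998 = 2.171683

H = 2.1717 bits/symbol


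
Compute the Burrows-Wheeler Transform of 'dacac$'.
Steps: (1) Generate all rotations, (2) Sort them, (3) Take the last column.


Rotations (sorted):
  0: $dacac -> last char: c
  1: ac$dac -> last char: c
  2: acac$d -> last char: d
  3: c$daca -> last char: a
  4: cac$da -> last char: a
  5: dacac$ -> last char: $


BWT = ccdaa$


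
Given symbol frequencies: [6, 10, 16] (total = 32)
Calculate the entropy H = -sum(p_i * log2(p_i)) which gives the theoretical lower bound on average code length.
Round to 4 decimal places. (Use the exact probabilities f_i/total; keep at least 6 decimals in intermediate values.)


Per-symbol terms -p_i * log2(p_i) with p_i = f_i/32:
  p = 6/32 = 0.187500: log2(p) = -2.415037, -p*log2(p) = 0.452820
  p = 10/32 = 0.312500: log2(p) = -1.678072, -p*log2(p) = 0.524397
  p = 16/32 = 0.500000: log2(p) = -1.000000, -p*log2(p) = 0.500000
H = 0.452820 + 0.524397 + 0.500000 = 1.477217

H = 1.4772 bits/symbol


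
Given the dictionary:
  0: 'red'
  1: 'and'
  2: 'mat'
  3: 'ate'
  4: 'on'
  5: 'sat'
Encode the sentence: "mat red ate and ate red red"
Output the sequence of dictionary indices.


Look up each word in the dictionary:
  'mat' -> 2
  'red' -> 0
  'ate' -> 3
  'and' -> 1
  'ate' -> 3
  'red' -> 0
  'red' -> 0

Encoded: [2, 0, 3, 1, 3, 0, 0]


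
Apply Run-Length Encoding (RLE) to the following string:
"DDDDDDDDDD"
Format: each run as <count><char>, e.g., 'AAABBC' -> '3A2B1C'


Scanning runs left to right:
  i=0: run of 'D' x 10 -> '10D'

RLE = 10D


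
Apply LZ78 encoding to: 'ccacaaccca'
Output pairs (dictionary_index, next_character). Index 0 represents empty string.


LZ78 encoding steps:
Dictionary: {0: ''}
Step 1: w='' (idx 0), next='c' -> output (0, 'c'), add 'c' as idx 1
Step 2: w='c' (idx 1), next='a' -> output (1, 'a'), add 'ca' as idx 2
Step 3: w='ca' (idx 2), next='a' -> output (2, 'a'), add 'caa' as idx 3
Step 4: w='c' (idx 1), next='c' -> output (1, 'c'), add 'cc' as idx 4
Step 5: w='ca' (idx 2), end of input -> output (2, '')


Encoded: [(0, 'c'), (1, 'a'), (2, 'a'), (1, 'c'), (2, '')]


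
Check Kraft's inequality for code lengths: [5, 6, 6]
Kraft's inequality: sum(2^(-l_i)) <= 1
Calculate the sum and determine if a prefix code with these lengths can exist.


Sum = 2^(-5) + 2^(-6) + 2^(-6)
    = 0.03125 + 0.015625 + 0.015625
    = 4/64 = 0.0625
Since 0.0625 <= 1, Kraft's inequality IS satisfied.
A prefix code with these lengths CAN exist.

Kraft sum = 0.0625. Satisfied.


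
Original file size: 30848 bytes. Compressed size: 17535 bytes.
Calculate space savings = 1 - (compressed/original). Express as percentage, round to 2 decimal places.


ratio = compressed/original = 17535/30848 = 0.568432
savings = 1 - ratio = 1 - 0.568432 = 0.431568
as a percentage: 0.431568 * 100 = 43.16%

Space savings = 1 - 17535/30848 = 43.16%


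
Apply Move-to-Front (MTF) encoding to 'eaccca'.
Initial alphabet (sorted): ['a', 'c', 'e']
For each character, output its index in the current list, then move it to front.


MTF encoding:
'e': index 2 in ['a', 'c', 'e'] -> ['e', 'a', 'c']
'a': index 1 in ['e', 'a', 'c'] -> ['a', 'e', 'c']
'c': index 2 in ['a', 'e', 'c'] -> ['c', 'a', 'e']
'c': index 0 in ['c', 'a', 'e'] -> ['c', 'a', 'e']
'c': index 0 in ['c', 'a', 'e'] -> ['c', 'a', 'e']
'a': index 1 in ['c', 'a', 'e'] -> ['a', 'c', 'e']


Output: [2, 1, 2, 0, 0, 1]


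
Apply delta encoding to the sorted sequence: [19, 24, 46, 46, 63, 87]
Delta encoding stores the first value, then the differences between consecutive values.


First value: 19
Deltas:
  24 - 19 = 5
  46 - 24 = 22
  46 - 46 = 0
  63 - 46 = 17
  87 - 63 = 24


Delta encoded: [19, 5, 22, 0, 17, 24]


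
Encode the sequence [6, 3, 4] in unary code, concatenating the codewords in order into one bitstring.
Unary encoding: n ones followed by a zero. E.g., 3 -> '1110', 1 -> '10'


Encode each number as n ones followed by a terminating 0:
  6 -> 1111110 (7 bits)
  3 -> 1110 (4 bits)
  4 -> 11110 (5 bits)
Total length = 7 + 4 + 5 = 16 bits.

Unary([6, 3, 4]) = 1111110111011110 (16 bits)


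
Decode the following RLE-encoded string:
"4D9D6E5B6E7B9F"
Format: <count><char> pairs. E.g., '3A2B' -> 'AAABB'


Expanding each <count><char> pair:
  4D -> 'DDDD'
  9D -> 'DDDDDDDDD'
  6E -> 'EEEEEE'
  5B -> 'BBBBB'
  6E -> 'EEEEEE'
  7B -> 'BBBBBBB'
  9F -> 'FFFFFFFFF'

Decoded = DDDDDDDDDDDDDEEEEEEBBBBBEEEEEEBBBBBBBFFFFFFFFF


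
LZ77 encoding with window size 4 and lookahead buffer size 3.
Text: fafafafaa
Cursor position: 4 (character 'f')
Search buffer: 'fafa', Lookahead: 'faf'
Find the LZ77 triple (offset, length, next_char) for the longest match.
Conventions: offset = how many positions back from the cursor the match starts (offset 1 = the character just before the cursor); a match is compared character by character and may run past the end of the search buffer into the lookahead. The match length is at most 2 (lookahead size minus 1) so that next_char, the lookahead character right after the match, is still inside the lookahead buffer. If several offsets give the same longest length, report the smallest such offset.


Try each offset into the search buffer:
  offset=1 (pos 3, char 'a'): match length 0
  offset=2 (pos 2, char 'f'): match length 2
  offset=3 (pos 1, char 'a'): match length 0
  offset=4 (pos 0, char 'f'): match length 2
Longest match has length 2, found at offsets 2, 4; take the smallest, offset 2.
next_char = character at position 4 + 2 = 6 -> 'f'

Best match: offset=2, length=2 (matching 'fa' starting at position 2)
LZ77 triple: (2, 2, 'f')


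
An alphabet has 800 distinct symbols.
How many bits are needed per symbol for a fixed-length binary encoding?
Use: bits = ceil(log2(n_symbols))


log2(800) = 9.6439
Bracket: 2^9 = 512 < 800 <= 2^10 = 1024
So ceil(log2(800)) = 10

bits = ceil(log2(800)) = ceil(9.6439) = 10 bits


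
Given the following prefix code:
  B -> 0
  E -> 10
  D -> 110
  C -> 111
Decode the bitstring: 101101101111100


Decoding step by step:
Bits 10 -> E
Bits 110 -> D
Bits 110 -> D
Bits 111 -> C
Bits 110 -> D
Bits 0 -> B


Decoded message: EDDCDB


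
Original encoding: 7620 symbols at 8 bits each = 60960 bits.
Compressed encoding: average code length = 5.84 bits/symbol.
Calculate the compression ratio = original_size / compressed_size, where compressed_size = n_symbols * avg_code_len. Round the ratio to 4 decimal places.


original_size = n_symbols * orig_bits = 7620 * 8 = 60960 bits
compressed_size = n_symbols * avg_code_len = 7620 * 5.84 = 44500.8 bits
ratio = original_size / compressed_size = 60960 / 44500.8 = 1.3699

Compression ratio = 1.3699


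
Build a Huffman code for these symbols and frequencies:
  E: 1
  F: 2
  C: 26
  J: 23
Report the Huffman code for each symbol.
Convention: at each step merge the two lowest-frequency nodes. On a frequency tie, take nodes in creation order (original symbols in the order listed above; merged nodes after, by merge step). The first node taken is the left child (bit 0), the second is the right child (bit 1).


Huffman tree construction:
Step 1: Merge E(1) + F(2) = 3
Step 2: Merge (E+F)(3) + J(23) = 26
Step 3: Merge C(26) + ((E+F)+J)(26) = 52
Read each symbol's code off the tree from the root (left child = 0, right child = 1).

Codes:
  E: 100 (length 3)
  F: 101 (length 3)
  C: 0 (length 1)
  J: 11 (length 2)
Average code length: 81/52 = 1.5577 bits/symbol


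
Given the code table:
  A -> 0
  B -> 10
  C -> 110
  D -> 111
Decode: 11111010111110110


Decoding:
111 -> D
110 -> C
10 -> B
111 -> D
110 -> C
110 -> C


Result: DCBDCC


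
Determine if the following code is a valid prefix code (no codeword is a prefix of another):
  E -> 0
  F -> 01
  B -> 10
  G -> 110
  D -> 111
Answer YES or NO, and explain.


Checking each pair (does one codeword prefix another?):
  E='0' vs F='01': prefix -- VIOLATION

NO -- this is NOT a valid prefix code. E (0) is a prefix of F (01).


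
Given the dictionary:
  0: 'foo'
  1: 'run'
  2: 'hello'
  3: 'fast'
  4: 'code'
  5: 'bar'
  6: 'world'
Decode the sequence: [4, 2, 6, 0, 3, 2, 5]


Look up each index in the dictionary:
  4 -> 'code'
  2 -> 'hello'
  6 -> 'world'
  0 -> 'foo'
  3 -> 'fast'
  2 -> 'hello'
  5 -> 'bar'

Decoded: "code hello world foo fast hello bar"


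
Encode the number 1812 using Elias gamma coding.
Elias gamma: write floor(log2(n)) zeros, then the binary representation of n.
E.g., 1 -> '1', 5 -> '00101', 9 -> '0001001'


num_bits = floor(log2(1812)) + 1 = 11
leading_zeros = num_bits - 1 = 10
binary(1812) = 11100010100

Elias gamma(1812) = '0000000000' + '11100010100' = 000000000011100010100 (21 bits)


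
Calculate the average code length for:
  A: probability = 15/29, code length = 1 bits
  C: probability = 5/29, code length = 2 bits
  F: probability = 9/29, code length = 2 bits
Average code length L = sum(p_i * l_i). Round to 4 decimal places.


Weighted contributions p_i * l_i:
  A: (15/29) * 1 = 15/29
  C: (5/29) * 2 = 10/29
  F: (9/29) * 2 = 18/29
Sum = (15 + 10 + 18)/29 = 43/29

L = 43/29 = 1.4828 bits/symbol


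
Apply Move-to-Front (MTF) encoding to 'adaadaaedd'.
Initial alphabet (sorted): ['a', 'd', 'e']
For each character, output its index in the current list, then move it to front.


MTF encoding:
'a': index 0 in ['a', 'd', 'e'] -> ['a', 'd', 'e']
'd': index 1 in ['a', 'd', 'e'] -> ['d', 'a', 'e']
'a': index 1 in ['d', 'a', 'e'] -> ['a', 'd', 'e']
'a': index 0 in ['a', 'd', 'e'] -> ['a', 'd', 'e']
'd': index 1 in ['a', 'd', 'e'] -> ['d', 'a', 'e']
'a': index 1 in ['d', 'a', 'e'] -> ['a', 'd', 'e']
'a': index 0 in ['a', 'd', 'e'] -> ['a', 'd', 'e']
'e': index 2 in ['a', 'd', 'e'] -> ['e', 'a', 'd']
'd': index 2 in ['e', 'a', 'd'] -> ['d', 'e', 'a']
'd': index 0 in ['d', 'e', 'a'] -> ['d', 'e', 'a']


Output: [0, 1, 1, 0, 1, 1, 0, 2, 2, 0]


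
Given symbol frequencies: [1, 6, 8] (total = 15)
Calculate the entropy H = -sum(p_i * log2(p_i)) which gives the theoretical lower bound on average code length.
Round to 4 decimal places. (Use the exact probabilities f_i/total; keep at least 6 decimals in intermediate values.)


Per-symbol terms -p_i * log2(p_i) with p_i = f_i/15:
  p = 1/15 = 0.066667: log2(p) = -3.906891, -p*log2(p) = 0.260459
  p = 6/15 = 0.400000: log2(p) = -1.321928, -p*log2(p) = 0.528771
  p = 8/15 = 0.533333: log2(p) = -0.906891, -p*log2(p) = 0.483675
H = 0.260459 + 0.528771 + 0.483675 = 1.272905

H = 1.2729 bits/symbol


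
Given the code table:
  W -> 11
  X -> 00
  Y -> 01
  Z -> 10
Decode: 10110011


Decoding:
10 -> Z
11 -> W
00 -> X
11 -> W


Result: ZWXW


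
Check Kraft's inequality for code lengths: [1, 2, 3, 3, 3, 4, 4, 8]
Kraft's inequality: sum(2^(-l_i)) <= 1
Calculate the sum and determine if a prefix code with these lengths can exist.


Sum = 2^(-1) + 2^(-2) + 2^(-3) + 2^(-3) + 2^(-3) + 2^(-4) + 2^(-4) + 2^(-8)
    = 0.5 + 0.25 + 0.125 + 0.125 + 0.125 + 0.0625 + 0.0625 + 0.00390625
    = 321/256 = 1.25390625
Since 1.25390625 > 1, Kraft's inequality is NOT satisfied.
A prefix code with these lengths CANNOT exist.

Kraft sum = 1.25390625. Not satisfied.


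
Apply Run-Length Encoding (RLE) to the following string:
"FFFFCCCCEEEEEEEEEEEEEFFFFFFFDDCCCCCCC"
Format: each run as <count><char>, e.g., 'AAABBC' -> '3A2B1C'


Scanning runs left to right:
  i=0: run of 'F' x 4 -> '4F'
  i=4: run of 'C' x 4 -> '4C'
  i=8: run of 'E' x 13 -> '13E'
  i=21: run of 'F' x 7 -> '7F'
  i=28: run of 'D' x 2 -> '2D'
  i=30: run of 'C' x 7 -> '7C'

RLE = 4F4C13E7F2D7C


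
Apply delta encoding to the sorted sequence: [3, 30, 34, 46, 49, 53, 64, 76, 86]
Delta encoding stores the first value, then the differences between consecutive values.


First value: 3
Deltas:
  30 - 3 = 27
  34 - 30 = 4
  46 - 34 = 12
  49 - 46 = 3
  53 - 49 = 4
  64 - 53 = 11
  76 - 64 = 12
  86 - 76 = 10


Delta encoded: [3, 27, 4, 12, 3, 4, 11, 12, 10]


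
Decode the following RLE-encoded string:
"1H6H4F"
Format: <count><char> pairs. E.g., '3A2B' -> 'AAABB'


Expanding each <count><char> pair:
  1H -> 'H'
  6H -> 'HHHHHH'
  4F -> 'FFFF'

Decoded = HHHHHHHFFFF


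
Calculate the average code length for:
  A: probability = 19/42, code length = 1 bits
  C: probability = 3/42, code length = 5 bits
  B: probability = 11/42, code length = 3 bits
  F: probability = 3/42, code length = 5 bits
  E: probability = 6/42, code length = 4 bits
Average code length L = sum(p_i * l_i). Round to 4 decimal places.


Weighted contributions p_i * l_i:
  A: (19/42) * 1 = 19/42
  C: (3/42) * 5 = 15/42
  B: (11/42) * 3 = 33/42
  F: (3/42) * 5 = 15/42
  E: (6/42) * 4 = 24/42
Sum = (19 + 15 + 33 + 15 + 24)/42 = 106/42

L = 106/42 = 2.5238 bits/symbol


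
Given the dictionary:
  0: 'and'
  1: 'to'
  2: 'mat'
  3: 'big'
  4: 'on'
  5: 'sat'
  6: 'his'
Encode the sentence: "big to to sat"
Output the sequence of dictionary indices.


Look up each word in the dictionary:
  'big' -> 3
  'to' -> 1
  'to' -> 1
  'sat' -> 5

Encoded: [3, 1, 1, 5]


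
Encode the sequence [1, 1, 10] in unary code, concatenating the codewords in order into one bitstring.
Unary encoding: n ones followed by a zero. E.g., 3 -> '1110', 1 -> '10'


Encode each number as n ones followed by a terminating 0:
  1 -> 10 (2 bits)
  1 -> 10 (2 bits)
  10 -> 11111111110 (11 bits)
Total length = 2 + 2 + 11 = 15 bits.

Unary([1, 1, 10]) = 101011111111110 (15 bits)


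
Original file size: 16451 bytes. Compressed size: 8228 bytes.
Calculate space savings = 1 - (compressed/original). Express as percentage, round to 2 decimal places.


ratio = compressed/original = 8228/16451 = 0.500152
savings = 1 - ratio = 1 - 0.500152 = 0.499848
as a percentage: 0.499848 * 100 = 49.98%

Space savings = 1 - 8228/16451 = 49.98%


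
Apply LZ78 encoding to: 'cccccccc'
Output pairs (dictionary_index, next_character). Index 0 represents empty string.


LZ78 encoding steps:
Dictionary: {0: ''}
Step 1: w='' (idx 0), next='c' -> output (0, 'c'), add 'c' as idx 1
Step 2: w='c' (idx 1), next='c' -> output (1, 'c'), add 'cc' as idx 2
Step 3: w='cc' (idx 2), next='c' -> output (2, 'c'), add 'ccc' as idx 3
Step 4: w='cc' (idx 2), end of input -> output (2, '')


Encoded: [(0, 'c'), (1, 'c'), (2, 'c'), (2, '')]


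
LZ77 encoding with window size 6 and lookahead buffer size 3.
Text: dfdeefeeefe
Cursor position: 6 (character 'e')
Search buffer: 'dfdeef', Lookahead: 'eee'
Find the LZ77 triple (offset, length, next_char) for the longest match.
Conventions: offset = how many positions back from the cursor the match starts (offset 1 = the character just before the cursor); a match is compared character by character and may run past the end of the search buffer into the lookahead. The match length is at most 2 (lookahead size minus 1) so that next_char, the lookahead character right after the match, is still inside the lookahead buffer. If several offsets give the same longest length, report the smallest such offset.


Try each offset into the search buffer:
  offset=1 (pos 5, char 'f'): match length 0
  offset=2 (pos 4, char 'e'): match length 1
  offset=3 (pos 3, char 'e'): match length 2
  offset=4 (pos 2, char 'd'): match length 0
  offset=5 (pos 1, char 'f'): match length 0
  offset=6 (pos 0, char 'd'): match length 0
Longest match has length 2 at offset 3.
next_char = character at position 6 + 2 = 8 -> 'e'

Best match: offset=3, length=2 (matching 'ee' starting at position 3)
LZ77 triple: (3, 2, 'e')


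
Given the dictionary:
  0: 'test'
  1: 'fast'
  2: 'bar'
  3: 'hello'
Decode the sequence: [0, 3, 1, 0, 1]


Look up each index in the dictionary:
  0 -> 'test'
  3 -> 'hello'
  1 -> 'fast'
  0 -> 'test'
  1 -> 'fast'

Decoded: "test hello fast test fast"


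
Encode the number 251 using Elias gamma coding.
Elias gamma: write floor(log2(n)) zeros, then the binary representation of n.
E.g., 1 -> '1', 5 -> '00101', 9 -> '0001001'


num_bits = floor(log2(251)) + 1 = 8
leading_zeros = num_bits - 1 = 7
binary(251) = 11111011

Elias gamma(251) = '0000000' + '11111011' = 000000011111011 (15 bits)


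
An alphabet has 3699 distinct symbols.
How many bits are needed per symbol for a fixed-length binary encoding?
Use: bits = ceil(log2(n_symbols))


log2(3699) = 11.8529
Bracket: 2^11 = 2048 < 3699 <= 2^12 = 4096
So ceil(log2(3699)) = 12

bits = ceil(log2(3699)) = ceil(11.8529) = 12 bits


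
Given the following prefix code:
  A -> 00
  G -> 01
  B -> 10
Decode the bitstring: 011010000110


Decoding step by step:
Bits 01 -> G
Bits 10 -> B
Bits 10 -> B
Bits 00 -> A
Bits 01 -> G
Bits 10 -> B


Decoded message: GBBAGB


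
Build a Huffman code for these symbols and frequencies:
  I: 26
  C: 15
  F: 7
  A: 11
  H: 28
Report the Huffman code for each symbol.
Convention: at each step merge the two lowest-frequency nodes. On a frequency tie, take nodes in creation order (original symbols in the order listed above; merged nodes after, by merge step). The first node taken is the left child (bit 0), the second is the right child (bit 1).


Huffman tree construction:
Step 1: Merge F(7) + A(11) = 18
Step 2: Merge C(15) + (F+A)(18) = 33
Step 3: Merge I(26) + H(28) = 54
Step 4: Merge (C+(F+A))(33) + (I+H)(54) = 87
Read each symbol's code off the tree from the root (left child = 0, right child = 1).

Codes:
  I: 10 (length 2)
  C: 00 (length 2)
  F: 010 (length 3)
  A: 011 (length 3)
  H: 11 (length 2)
Average code length: 192/87 = 2.2069 bits/symbol


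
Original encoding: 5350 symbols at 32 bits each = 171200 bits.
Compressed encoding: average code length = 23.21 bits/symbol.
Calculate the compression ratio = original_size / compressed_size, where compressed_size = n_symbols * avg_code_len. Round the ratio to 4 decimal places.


original_size = n_symbols * orig_bits = 5350 * 32 = 171200 bits
compressed_size = n_symbols * avg_code_len = 5350 * 23.21 = 124173.5 bits
ratio = original_size / compressed_size = 171200 / 124173.5 = 1.3787

Compression ratio = 1.3787


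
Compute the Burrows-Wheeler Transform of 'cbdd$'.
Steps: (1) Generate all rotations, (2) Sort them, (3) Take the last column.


Rotations (sorted):
  0: $cbdd -> last char: d
  1: bdd$c -> last char: c
  2: cbdd$ -> last char: $
  3: d$cbd -> last char: d
  4: dd$cb -> last char: b


BWT = dc$db


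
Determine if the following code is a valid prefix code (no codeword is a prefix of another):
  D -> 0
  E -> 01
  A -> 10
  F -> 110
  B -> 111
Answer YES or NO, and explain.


Checking each pair (does one codeword prefix another?):
  D='0' vs E='01': prefix -- VIOLATION

NO -- this is NOT a valid prefix code. D (0) is a prefix of E (01).


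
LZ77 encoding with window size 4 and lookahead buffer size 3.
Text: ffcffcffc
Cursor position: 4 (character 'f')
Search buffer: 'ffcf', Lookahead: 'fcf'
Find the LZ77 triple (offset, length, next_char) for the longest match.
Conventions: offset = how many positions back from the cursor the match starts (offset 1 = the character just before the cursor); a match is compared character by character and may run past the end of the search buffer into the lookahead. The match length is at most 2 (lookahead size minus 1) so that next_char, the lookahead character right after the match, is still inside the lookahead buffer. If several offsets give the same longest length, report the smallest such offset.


Try each offset into the search buffer:
  offset=1 (pos 3, char 'f'): match length 1
  offset=2 (pos 2, char 'c'): match length 0
  offset=3 (pos 1, char 'f'): match length 2
  offset=4 (pos 0, char 'f'): match length 1
Longest match has length 2 at offset 3.
next_char = character at position 4 + 2 = 6 -> 'f'

Best match: offset=3, length=2 (matching 'fc' starting at position 1)
LZ77 triple: (3, 2, 'f')
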